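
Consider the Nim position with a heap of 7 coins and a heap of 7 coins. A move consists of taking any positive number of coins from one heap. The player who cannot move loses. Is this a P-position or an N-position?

Bitwise XOR of the heap sizes:
  111  (7)
  111  (7)
  ---
  000  (0)
The nim-sum is 0, so this is a P-position: the player to move is in a losing position under optimal play.

P-position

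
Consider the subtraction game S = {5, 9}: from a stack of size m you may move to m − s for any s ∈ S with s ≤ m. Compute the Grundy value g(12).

Grundy values for subtraction set {5, 9}:
g(0) = mex{} = 0
g(1) = mex{} = 0
g(2) = mex{} = 0
g(3) = mex{} = 0
g(4) = mex{} = 0
g(5) = mex{0} = 1
g(6) = mex{0} = 1
g(7) = mex{0} = 1
g(8) = mex{0} = 1
g(9) = mex{0} = 1
g(10) = mex{0,1} = 2
g(11) = mex{0,1} = 2
g(12) = mex{0,1} = 2
So g(12) = 2.

2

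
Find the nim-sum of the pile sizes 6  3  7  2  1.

In binary:
  110  (6)
  011  (3)
  111  (7)
  010  (2)
  001  (1)
  ---
  001  (1)

1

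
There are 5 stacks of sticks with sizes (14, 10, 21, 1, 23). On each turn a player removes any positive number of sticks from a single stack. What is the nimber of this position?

7

Bitwise XOR of the heap sizes:
  01110  (14)
  01010  (10)
  10101  (21)
  00001  (1)
  10111  (23)
  -----
  00111  (7)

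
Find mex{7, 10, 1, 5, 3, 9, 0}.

The values 0, 1 are all present; 2 is the first non-negative integer missing from the set.

2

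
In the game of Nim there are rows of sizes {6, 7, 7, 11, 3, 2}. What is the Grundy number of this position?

Nim-sum: 6 XOR 7 XOR 7 XOR 11 XOR 3 XOR 2 = 12.

12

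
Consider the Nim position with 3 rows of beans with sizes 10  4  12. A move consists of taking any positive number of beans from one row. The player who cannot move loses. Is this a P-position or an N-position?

N-position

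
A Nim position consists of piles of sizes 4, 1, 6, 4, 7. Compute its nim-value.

Bitwise XOR of the heap sizes:
  100  (4)
  001  (1)
  110  (6)
  100  (4)
  111  (7)
  ---
  000  (0)

0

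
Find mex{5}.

0 is not in the set, so the mex is 0.

0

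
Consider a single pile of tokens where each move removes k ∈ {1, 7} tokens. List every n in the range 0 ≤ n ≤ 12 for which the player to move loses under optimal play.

0, 2, 4, 6, 8, 10, 12

Grundy values for subtraction set {1, 7}:
g(0) = mex{} = 0
g(1) = mex{0} = 1
g(2) = mex{1} = 0
g(3) = mex{0} = 1
g(4) = mex{1} = 0
g(5) = mex{0} = 1
g(6) = mex{1} = 0
g(7) = mex{0} = 1
g(8) = mex{1} = 0
g(9) = mex{0} = 1
g(10) = mex{1} = 0
g(11) = mex{0} = 1
g(12) = mex{1} = 0
The P-positions (g = 0) in 0..12 are 0, 2, 4, 6, 8, 10, 12.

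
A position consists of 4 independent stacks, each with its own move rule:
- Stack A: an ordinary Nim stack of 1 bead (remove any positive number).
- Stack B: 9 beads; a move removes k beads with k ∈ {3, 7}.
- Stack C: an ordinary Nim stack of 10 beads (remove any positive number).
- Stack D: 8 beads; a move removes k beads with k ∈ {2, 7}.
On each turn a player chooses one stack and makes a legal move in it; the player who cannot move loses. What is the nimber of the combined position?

8

Stack A is a plain Nim stack of size 1, so its Grundy value is 1.
Grundy values for stack B (subtraction set {3, 7}):
k:     0  1  2  3  4  5  6  7  8  9
g(k):  0  0  0  1  1  1  0  2  2  1
So g(9) = 1.
Stack C is a plain Nim stack of size 10, so its Grundy value is 10.
For stack D, compute g(0), g(1), … with moves {2, 7}:
g(0) = mex{} = 0
g(1) = mex{} = 0
g(2) = mex{0} = 1
g(3) = mex{0} = 1
g(4) = mex{1} = 0
g(5) = mex{1} = 0
g(6) = mex{0} = 1
g(7) = mex{0} = 1
g(8) = mex{0,1} = 2
So g(8) = 2.
The value of a disjunctive sum is the nim-sum of the parts.
Combined value = 1 ⊕ 1 ⊕ 10 ⊕ 2 = 8.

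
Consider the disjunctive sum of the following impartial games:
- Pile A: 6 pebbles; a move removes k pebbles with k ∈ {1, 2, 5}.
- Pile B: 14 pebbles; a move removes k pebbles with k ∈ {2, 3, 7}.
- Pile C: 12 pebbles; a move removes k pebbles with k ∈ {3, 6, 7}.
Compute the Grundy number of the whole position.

For pile A, compute g(0), g(1), … with moves {1, 2, 5}:
k:     0  1  2  3  4  5  6
g(k):  0  1  2  0  1  2  0
So g(6) = 0.
Grundy values for pile B (subtraction set {2, 3, 7}):
g(0) = mex{} = 0
g(1) = mex{} = 0
g(2) = mex{0} = 1
g(3) = mex{0} = 1
g(4) = mex{0,1} = 2
g(5) = mex{1} = 0
g(6) = mex{1,2} = 0
g(7) = mex{0,2} = 1
g(8) = mex{0} = 1
g(9) = mex{0,1} = 2
g(10) = mex{1} = 0
g(11) = mex{1,2} = 0
g(12) = mex{0,2} = 1
g(13) = mex{0} = 1
g(14) = mex{0,1} = 2
So g(14) = 2.
Grundy values for pile C (subtraction set {3, 6, 7}):
g(0) = mex{} = 0
g(1) = mex{} = 0
g(2) = mex{} = 0
g(3) = mex{0} = 1
g(4) = mex{0} = 1
g(5) = mex{0} = 1
g(6) = mex{0,1} = 2
g(7) = mex{0,1} = 2
g(8) = mex{0,1} = 2
g(9) = mex{0,1,2} = 3
g(10) = mex{1,2} = 0
g(11) = mex{1,2} = 0
g(12) = mex{1,2,3} = 0
So g(12) = 0.
The value of a disjunctive sum is the nim-sum of the parts.
Combined value = 0 XOR 2 XOR 0 = 2.

2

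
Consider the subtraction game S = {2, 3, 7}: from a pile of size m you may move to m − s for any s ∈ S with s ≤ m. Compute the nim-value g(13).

1

Grundy values for subtraction set {2, 3, 7}:
g(0) = mex{} = 0
g(1) = mex{} = 0
g(2) = mex{0} = 1
g(3) = mex{0} = 1
g(4) = mex{0,1} = 2
g(5) = mex{1} = 0
g(6) = mex{1,2} = 0
g(7) = mex{0,2} = 1
g(8) = mex{0} = 1
g(9) = mex{0,1} = 2
g(10) = mex{1} = 0
g(11) = mex{1,2} = 0
g(12) = mex{0,2} = 1
g(13) = mex{0} = 1
So g(13) = 1.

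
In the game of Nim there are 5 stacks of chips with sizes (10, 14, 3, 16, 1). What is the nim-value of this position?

22

Nim-sum: 10 XOR 14 XOR 3 XOR 16 XOR 1 = 22.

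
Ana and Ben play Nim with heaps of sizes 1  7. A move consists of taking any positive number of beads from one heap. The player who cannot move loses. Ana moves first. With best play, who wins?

In binary:
  001  (1)
  111  (7)
  ---
  110  (6)
The nim-sum is 6 ≠ 0, so this is an N-position: the player to move can win; Ana has a winning move.

Ana wins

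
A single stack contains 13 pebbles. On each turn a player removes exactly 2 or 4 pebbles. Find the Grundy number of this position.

Build the Grundy sequence with g(k) = mex{g(k−s) : s ∈ {2, 4}, s ≤ k}:
k:     0  1  2  3  4  5  6  7  8  9 10 11 12 13
g(k):  0  0  1  1  2  2  0  0  1  1  2  2  0  0
So g(13) = 0.

0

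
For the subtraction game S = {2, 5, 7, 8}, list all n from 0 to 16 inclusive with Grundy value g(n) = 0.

0, 1, 4, 10, 13, 14

Grundy values for subtraction set {2, 5, 7, 8}:
k:     0  1  2  3  4  5  6  7  8  9 10 11 12 13 14 15 16
g(k):  0  0  1  1  0  2  1  3  2  2  0  3  1  0  0  1  1
The P-positions (g = 0) in 0..16 are 0, 1, 4, 10, 13, 14.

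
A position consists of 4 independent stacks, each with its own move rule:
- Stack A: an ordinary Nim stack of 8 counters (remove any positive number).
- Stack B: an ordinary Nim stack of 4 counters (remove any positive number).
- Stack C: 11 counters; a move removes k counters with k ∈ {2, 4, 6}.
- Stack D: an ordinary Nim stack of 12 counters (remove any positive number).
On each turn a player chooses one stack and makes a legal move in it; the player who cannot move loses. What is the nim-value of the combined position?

1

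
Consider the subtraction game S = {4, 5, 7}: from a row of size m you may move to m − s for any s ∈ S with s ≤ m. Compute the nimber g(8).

2

Build the Grundy sequence with g(k) = mex{g(k−s) : s ∈ {4, 5, 7}, s ≤ k}:
k:     0  1  2  3  4  5  6  7  8
g(k):  0  0  0  0  1  1  1  1  2
So g(8) = 2.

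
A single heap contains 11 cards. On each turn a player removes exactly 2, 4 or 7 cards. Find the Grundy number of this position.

1

Build the Grundy sequence with g(k) = mex{g(k−s) : s ∈ {2, 4, 7}, s ≤ k}:
k:     0  1  2  3  4  5  6  7  8  9 10 11
g(k):  0  0  1  1  2  2  0  3  1  0  2  1
So g(11) = 1.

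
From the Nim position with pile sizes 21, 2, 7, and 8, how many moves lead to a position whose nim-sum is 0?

1

Nim-sum: 21 XOR 2 XOR 7 XOR 8 = 24.
The overall nim-sum is X = 24. A pile of size p has a winning move iff p XOR X < p (reduce it to p XOR X).
  21: 21 XOR 24 = 13 < 21 — winning move (to 13).
  2: 2 XOR 24 = 26 ≥ 2 — no move.
  7: 7 XOR 24 = 31 ≥ 7 — no move.
  8: 8 XOR 24 = 16 ≥ 8 — no move.
That gives 1 winning move.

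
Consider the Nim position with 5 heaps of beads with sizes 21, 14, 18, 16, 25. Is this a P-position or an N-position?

P-position

In binary:
  10101  (21)
  01110  (14)
  10010  (18)
  10000  (16)
  11001  (25)
  -----
  00000  (0)
The nim-sum is 0, so this is a P-position: the player to move is in a losing position under optimal play.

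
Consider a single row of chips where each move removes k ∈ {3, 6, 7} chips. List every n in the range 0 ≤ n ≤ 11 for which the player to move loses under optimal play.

0, 1, 2, 10, 11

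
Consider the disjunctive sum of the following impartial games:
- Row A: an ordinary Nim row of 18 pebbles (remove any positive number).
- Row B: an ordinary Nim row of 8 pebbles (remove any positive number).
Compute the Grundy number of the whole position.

26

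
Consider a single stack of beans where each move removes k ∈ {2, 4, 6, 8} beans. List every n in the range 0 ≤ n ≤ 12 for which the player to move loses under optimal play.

Build the Grundy sequence with g(k) = mex{g(k−s) : s ∈ {2, 4, 6, 8}, s ≤ k}:
g(0) = mex{} = 0
g(1) = mex{} = 0
g(2) = mex{0} = 1
g(3) = mex{0} = 1
g(4) = mex{0,1} = 2
g(5) = mex{0,1} = 2
g(6) = mex{0,1,2} = 3
g(7) = mex{0,1,2} = 3
g(8) = mex{0,1,2,3} = 4
g(9) = mex{0,1,2,3} = 4
g(10) = mex{1,2,3,4} = 0
g(11) = mex{1,2,3,4} = 0
g(12) = mex{0,2,3,4} = 1
The P-positions (g = 0) in 0..12 are 0, 1, 10, 11.

0, 1, 10, 11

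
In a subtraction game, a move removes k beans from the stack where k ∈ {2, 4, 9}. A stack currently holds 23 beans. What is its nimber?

Build the Grundy sequence with g(k) = mex{g(k−s) : s ∈ {2, 4, 9}, s ≤ k}:
k:     0  1  2  3  4  5  6  7  8  9 10 11 12 13 14 15 16 17 18 19 20 21 22 23
g(k):  0  0  1  1  2  2  0  0  1  1  2  2  0  0  1  1  2  2  0  0  1  1  2  2
So g(23) = 2.

2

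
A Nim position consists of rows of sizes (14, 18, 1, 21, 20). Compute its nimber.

28

Nim-sum: 14 XOR 18 XOR 1 XOR 21 XOR 20 = 28.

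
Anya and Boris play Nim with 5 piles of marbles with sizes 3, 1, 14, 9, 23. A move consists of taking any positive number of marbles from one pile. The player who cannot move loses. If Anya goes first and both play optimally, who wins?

Compute the nim-sum pairwise:
3 ⊕ 1 = 2
2 ⊕ 14 = 12
12 ⊕ 9 = 5
5 ⊕ 23 = 18
The nim-sum is 18 ≠ 0, so this is an N-position: the player to move can win; Anya has a winning move.

Anya wins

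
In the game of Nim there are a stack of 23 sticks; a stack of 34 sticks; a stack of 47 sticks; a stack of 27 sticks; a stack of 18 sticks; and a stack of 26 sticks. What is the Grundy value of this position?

Nim-sum: 23 XOR 34 XOR 47 XOR 27 XOR 18 XOR 26 = 9.

9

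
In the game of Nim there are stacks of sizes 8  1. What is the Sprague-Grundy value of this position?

Bitwise XOR of the heap sizes:
  1000  (8)
  0001  (1)
  ----
  1001  (9)

9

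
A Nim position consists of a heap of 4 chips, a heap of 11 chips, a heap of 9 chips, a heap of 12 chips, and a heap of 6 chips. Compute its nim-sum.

Nim-sum: 4 ⊕ 11 ⊕ 9 ⊕ 12 ⊕ 6 = 12.

12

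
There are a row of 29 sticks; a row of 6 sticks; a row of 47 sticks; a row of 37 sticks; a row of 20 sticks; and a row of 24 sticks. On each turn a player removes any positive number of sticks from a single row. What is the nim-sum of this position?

29

Bitwise XOR of the heap sizes:
  011101  (29)
  000110  (6)
  101111  (47)
  100101  (37)
  010100  (20)
  011000  (24)
  ------
  011101  (29)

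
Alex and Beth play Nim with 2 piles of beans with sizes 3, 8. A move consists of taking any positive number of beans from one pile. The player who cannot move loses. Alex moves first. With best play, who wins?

Alex wins

Nim-sum: 3 ⊕ 8 = 11.
The nim-sum is 11 ≠ 0, so this is an N-position: the player to move can win; Alex has a winning move.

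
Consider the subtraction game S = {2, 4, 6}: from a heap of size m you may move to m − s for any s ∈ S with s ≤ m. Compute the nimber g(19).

Compute g(0), g(1), … for moves {2, 4, 6}:
k:     0  1  2  3  4  5  6  7  8  9 10 11 12 13 14 15 16 17 18 19
g(k):  0  0  1  1  2  2  3  3  0  0  1  1  2  2  3  3  0  0  1  1
So g(19) = 1.

1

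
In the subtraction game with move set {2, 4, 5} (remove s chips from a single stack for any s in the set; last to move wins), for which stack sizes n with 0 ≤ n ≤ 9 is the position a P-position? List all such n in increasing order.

0, 1, 7, 8

Compute g(0), g(1), … for moves {2, 4, 5}:
g(0) = mex{} = 0
g(1) = mex{} = 0
g(2) = mex{0} = 1
g(3) = mex{0} = 1
g(4) = mex{0,1} = 2
g(5) = mex{0,1} = 2
g(6) = mex{0,1,2} = 3
g(7) = mex{1,2} = 0
g(8) = mex{1,2,3} = 0
g(9) = mex{0,2} = 1
The P-positions (g = 0) in 0..9 are 0, 1, 7, 8.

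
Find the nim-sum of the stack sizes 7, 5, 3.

1

Write each in binary and XOR column by column:
  111  (7)
  101  (5)
  011  (3)
  ---
  001  (1)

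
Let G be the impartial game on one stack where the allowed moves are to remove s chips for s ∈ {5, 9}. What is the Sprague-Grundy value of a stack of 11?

2

Compute g(0), g(1), … for moves {5, 9}:
k:     0  1  2  3  4  5  6  7  8  9 10 11
g(k):  0  0  0  0  0  1  1  1  1  1  2  2
So g(11) = 2.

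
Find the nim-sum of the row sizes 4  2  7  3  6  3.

Compute the nim-sum pairwise:
4 XOR 2 = 6
6 XOR 7 = 1
1 XOR 3 = 2
2 XOR 6 = 4
4 XOR 3 = 7

7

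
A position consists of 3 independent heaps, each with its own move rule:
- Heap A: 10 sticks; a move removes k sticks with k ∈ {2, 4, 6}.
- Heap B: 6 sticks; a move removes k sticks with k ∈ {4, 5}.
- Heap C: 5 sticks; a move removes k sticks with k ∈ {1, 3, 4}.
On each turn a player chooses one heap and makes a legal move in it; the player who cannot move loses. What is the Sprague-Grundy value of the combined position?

Grundy values for heap A (subtraction set {2, 4, 6}):
k:     0  1  2  3  4  5  6  7  8  9 10
g(k):  0  0  1  1  2  2  3  3  0  0  1
So g(10) = 1.
Grundy values for heap B (subtraction set {4, 5}):
g(0) = mex{} = 0
g(1) = mex{} = 0
g(2) = mex{} = 0
g(3) = mex{} = 0
g(4) = mex{0} = 1
g(5) = mex{0} = 1
g(6) = mex{0} = 1
So g(6) = 1.
Grundy values for heap C (subtraction set {1, 3, 4}):
k:     0  1  2  3  4  5
g(k):  0  1  0  1  2  3
So g(5) = 3.
By the Sprague-Grundy theorem, the Grundy value of a sum of independent games is the XOR of the component values.
Combined value = 1 ⊕ 1 ⊕ 3 = 3.

3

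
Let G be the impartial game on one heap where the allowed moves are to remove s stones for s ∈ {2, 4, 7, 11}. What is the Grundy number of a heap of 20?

Grundy values for subtraction set {2, 4, 7, 11}:
k:     0  1  2  3  4  5  6  7  8  9 10 11 12 13 14 15 16 17 18 19 20
g(k):  0  0  1  1  2  2  0  3  1  0  2  1  3  2  0  0  1  1  2  2  3
So g(20) = 3.

3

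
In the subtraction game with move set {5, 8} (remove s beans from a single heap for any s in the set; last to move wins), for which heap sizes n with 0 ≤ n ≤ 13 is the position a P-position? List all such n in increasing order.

0, 1, 2, 3, 4, 13

Build the Grundy sequence with g(k) = mex{g(k−s) : s ∈ {5, 8}, s ≤ k}:
k:     0  1  2  3  4  5  6  7  8  9 10 11 12 13
g(k):  0  0  0  0  0  1  1  1  1  1  2  2  2  0
The P-positions (g = 0) in 0..13 are 0, 1, 2, 3, 4, 13.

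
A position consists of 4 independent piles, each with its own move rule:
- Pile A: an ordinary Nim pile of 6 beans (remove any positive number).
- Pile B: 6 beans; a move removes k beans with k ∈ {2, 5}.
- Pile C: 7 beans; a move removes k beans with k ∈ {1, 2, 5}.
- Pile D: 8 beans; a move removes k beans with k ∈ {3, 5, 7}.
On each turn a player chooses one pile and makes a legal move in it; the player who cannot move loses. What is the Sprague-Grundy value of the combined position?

Pile A is a plain Nim pile of size 6, so its Grundy value is 6.
Grundy values for pile B (subtraction set {2, 5}):
g(0) = mex{} = 0
g(1) = mex{} = 0
g(2) = mex{0} = 1
g(3) = mex{0} = 1
g(4) = mex{1} = 0
g(5) = mex{0,1} = 2
g(6) = mex{0} = 1
So g(6) = 1.
Build the Grundy sequence for pile C with g(k) = mex{g(k−s) : s ∈ {1, 2, 5}, s ≤ k}:
g(0) = mex{} = 0
g(1) = mex{0} = 1
g(2) = mex{0,1} = 2
g(3) = mex{1,2} = 0
g(4) = mex{0,2} = 1
g(5) = mex{0,1} = 2
g(6) = mex{1,2} = 0
g(7) = mex{0,2} = 1
So g(7) = 1.
For pile D, compute g(0), g(1), … with moves {3, 5, 7}:
g(0) = mex{} = 0
g(1) = mex{} = 0
g(2) = mex{} = 0
g(3) = mex{0} = 1
g(4) = mex{0} = 1
g(5) = mex{0} = 1
g(6) = mex{0,1} = 2
g(7) = mex{0,1} = 2
g(8) = mex{0,1} = 2
So g(8) = 2.
The value of a disjunctive sum is the nim-sum of the parts.
Combined value = 6 XOR 1 XOR 1 XOR 2 = 4.

4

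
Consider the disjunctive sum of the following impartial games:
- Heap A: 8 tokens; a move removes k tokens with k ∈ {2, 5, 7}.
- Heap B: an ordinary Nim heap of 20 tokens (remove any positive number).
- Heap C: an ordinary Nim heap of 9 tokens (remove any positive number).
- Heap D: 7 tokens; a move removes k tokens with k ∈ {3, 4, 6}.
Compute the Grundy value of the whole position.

29

Grundy values for heap A (subtraction set {2, 5, 7}):
k:     0  1  2  3  4  5  6  7  8
g(k):  0  0  1  1  0  2  1  3  2
So g(8) = 2.
Heap B is a plain Nim heap of size 20, so its Grundy value is 20.
Heap C is a plain Nim heap of size 9, so its Grundy value is 9.
Build the Grundy sequence for heap D with g(k) = mex{g(k−s) : s ∈ {3, 4, 6}, s ≤ k}:
g(0) = mex{} = 0
g(1) = mex{} = 0
g(2) = mex{} = 0
g(3) = mex{0} = 1
g(4) = mex{0} = 1
g(5) = mex{0} = 1
g(6) = mex{0,1} = 2
g(7) = mex{0,1} = 2
So g(7) = 2.
By the Sprague-Grundy theorem, the Grundy value of a sum of independent games is the XOR of the component values.
Combined value = 2 XOR 20 XOR 9 XOR 2 = 29.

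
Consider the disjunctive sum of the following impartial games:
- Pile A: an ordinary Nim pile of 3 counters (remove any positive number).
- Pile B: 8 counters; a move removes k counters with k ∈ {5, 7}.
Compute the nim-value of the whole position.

Pile A is a plain Nim pile of size 3, so its Grundy value is 3.
Grundy values for pile B (subtraction set {5, 7}):
k:     0  1  2  3  4  5  6  7  8
g(k):  0  0  0  0  0  1  1  1  1
So g(8) = 1.
The value of a disjunctive sum is the nim-sum of the parts.
Combined value = 3 XOR 1 = 2.

2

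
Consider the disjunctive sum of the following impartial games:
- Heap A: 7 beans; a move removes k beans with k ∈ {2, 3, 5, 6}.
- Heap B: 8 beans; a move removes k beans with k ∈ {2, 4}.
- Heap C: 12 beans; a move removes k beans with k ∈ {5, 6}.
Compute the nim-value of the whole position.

2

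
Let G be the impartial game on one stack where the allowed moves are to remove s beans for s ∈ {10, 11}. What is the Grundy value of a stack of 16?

1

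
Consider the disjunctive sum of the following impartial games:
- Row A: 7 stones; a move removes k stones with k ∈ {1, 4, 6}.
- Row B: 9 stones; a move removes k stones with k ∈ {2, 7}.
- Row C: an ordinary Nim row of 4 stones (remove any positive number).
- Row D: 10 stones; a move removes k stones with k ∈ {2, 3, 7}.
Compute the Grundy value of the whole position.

4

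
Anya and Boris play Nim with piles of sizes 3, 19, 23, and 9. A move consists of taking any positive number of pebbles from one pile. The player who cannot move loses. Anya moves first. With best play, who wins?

Nim-sum: 3 ⊕ 19 ⊕ 23 ⊕ 9 = 14.
The nim-sum is 14 ≠ 0, so this is an N-position: the player to move can win; Anya has a winning move.

Anya wins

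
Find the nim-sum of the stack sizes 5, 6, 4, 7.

0

In binary:
  101  (5)
  110  (6)
  100  (4)
  111  (7)
  ---
  000  (0)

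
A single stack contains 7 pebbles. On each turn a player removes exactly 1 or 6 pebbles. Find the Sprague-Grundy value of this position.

0

Grundy values for subtraction set {1, 6}:
g(0) = mex{} = 0
g(1) = mex{0} = 1
g(2) = mex{1} = 0
g(3) = mex{0} = 1
g(4) = mex{1} = 0
g(5) = mex{0} = 1
g(6) = mex{0,1} = 2
g(7) = mex{1,2} = 0
So g(7) = 0.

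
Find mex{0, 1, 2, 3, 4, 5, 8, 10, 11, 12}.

6

The values 0, 1, 2, 3, 4, 5 are all present; 6 is the first non-negative integer missing from the set.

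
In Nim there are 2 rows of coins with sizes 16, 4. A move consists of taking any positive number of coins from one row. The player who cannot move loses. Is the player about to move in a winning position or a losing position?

Winning position

Compute the nim-sum pairwise:
16 ^ 4 = 20
The nim-sum is 20 ≠ 0, so this is an N-position: the player to move can win.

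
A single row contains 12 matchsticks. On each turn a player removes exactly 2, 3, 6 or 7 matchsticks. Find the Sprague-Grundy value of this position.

1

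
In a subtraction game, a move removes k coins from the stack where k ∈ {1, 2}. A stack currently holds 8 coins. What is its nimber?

2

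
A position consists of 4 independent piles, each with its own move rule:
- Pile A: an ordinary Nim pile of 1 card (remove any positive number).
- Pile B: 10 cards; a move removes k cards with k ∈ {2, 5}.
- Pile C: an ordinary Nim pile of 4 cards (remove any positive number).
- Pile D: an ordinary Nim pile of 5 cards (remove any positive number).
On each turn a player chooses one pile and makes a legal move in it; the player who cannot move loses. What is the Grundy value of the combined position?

Pile A is a plain Nim pile of size 1, so its Grundy value is 1.
For pile B, compute g(0), g(1), … with moves {2, 5}:
k:     0  1  2  3  4  5  6  7  8  9 10
g(k):  0  0  1  1  0  2  1  0  0  1  1
So g(10) = 1.
Pile C is a plain Nim pile of size 4, so its Grundy value is 4.
Pile D is a plain Nim pile of size 5, so its Grundy value is 5.
By the Sprague-Grundy theorem, the Grundy value of a sum of independent games is the XOR of the component values.
Combined value = 1 ⊕ 1 ⊕ 4 ⊕ 5 = 1.

1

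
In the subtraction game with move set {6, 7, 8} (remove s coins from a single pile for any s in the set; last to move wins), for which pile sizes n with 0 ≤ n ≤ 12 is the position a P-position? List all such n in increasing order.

Grundy values for subtraction set {6, 7, 8}:
g(0) = mex{} = 0
g(1) = mex{} = 0
g(2) = mex{} = 0
g(3) = mex{} = 0
g(4) = mex{} = 0
g(5) = mex{} = 0
g(6) = mex{0} = 1
g(7) = mex{0} = 1
g(8) = mex{0} = 1
g(9) = mex{0} = 1
g(10) = mex{0} = 1
g(11) = mex{0} = 1
g(12) = mex{0,1} = 2
The P-positions (g = 0) in 0..12 are 0, 1, 2, 3, 4, 5.

0, 1, 2, 3, 4, 5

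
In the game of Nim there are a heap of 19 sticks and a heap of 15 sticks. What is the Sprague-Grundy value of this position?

Nim-sum: 19 XOR 15 = 28.

28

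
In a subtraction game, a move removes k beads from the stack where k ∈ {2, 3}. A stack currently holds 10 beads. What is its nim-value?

0

Grundy values for subtraction set {2, 3}:
k:     0  1  2  3  4  5  6  7  8  9 10
g(k):  0  0  1  1  2  0  0  1  1  2  0
So g(10) = 0.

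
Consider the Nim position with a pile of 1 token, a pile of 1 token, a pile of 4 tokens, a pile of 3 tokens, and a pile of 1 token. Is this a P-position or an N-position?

N-position

Compute the nim-sum pairwise:
1 ^ 1 = 0
0 ^ 4 = 4
4 ^ 3 = 7
7 ^ 1 = 6
The nim-sum is 6 ≠ 0, so this is an N-position: the player to move can win.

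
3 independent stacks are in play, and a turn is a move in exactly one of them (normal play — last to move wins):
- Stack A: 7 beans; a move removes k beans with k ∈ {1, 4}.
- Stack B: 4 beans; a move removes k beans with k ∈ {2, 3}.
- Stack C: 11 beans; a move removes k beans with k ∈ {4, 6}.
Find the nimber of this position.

2

Grundy values for stack A (subtraction set {1, 4}):
k:     0  1  2  3  4  5  6  7
g(k):  0  1  0  1  2  0  1  0
So g(7) = 0.
Build the Grundy sequence for stack B with g(k) = mex{g(k−s) : s ∈ {2, 3}, s ≤ k}:
k:     0  1  2  3  4
g(k):  0  0  1  1  2
So g(4) = 2.
Build the Grundy sequence for stack C with g(k) = mex{g(k−s) : s ∈ {4, 6}, s ≤ k}:
k:     0  1  2  3  4  5  6  7  8  9 10 11
g(k):  0  0  0  0  1  1  1  1  2  2  0  0
So g(11) = 0.
By the Sprague-Grundy theorem, the Grundy value of a sum of independent games is the XOR of the component values.
Combined value = 0 XOR 2 XOR 0 = 2.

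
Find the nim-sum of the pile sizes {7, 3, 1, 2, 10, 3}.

14

Compute the nim-sum pairwise:
7 XOR 3 = 4
4 XOR 1 = 5
5 XOR 2 = 7
7 XOR 10 = 13
13 XOR 3 = 14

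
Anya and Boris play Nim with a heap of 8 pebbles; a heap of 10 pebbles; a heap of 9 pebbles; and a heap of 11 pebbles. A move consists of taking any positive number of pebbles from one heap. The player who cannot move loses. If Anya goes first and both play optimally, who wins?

Boris wins

Write each in binary and XOR column by column:
  1000  (8)
  1010  (10)
  1001  (9)
  1011  (11)
  ----
  0000  (0)
The nim-sum is 0, so this is a P-position: the player to move is in a losing position under optimal play; Anya is about to move from it and so loses — Boris wins.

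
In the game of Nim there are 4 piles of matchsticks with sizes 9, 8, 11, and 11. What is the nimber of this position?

1

Nim-sum: 9 XOR 8 XOR 11 XOR 11 = 1.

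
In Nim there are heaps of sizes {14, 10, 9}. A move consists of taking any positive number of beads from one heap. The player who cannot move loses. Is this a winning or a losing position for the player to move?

Write each in binary and XOR column by column:
  1110  (14)
  1010  (10)
  1001  (9)
  ----
  1101  (13)
The nim-sum is 13 ≠ 0, so this is an N-position: the player to move can win.

Winning position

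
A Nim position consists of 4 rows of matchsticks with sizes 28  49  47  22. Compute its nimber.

20

Nim-sum: 28 XOR 49 XOR 47 XOR 22 = 20.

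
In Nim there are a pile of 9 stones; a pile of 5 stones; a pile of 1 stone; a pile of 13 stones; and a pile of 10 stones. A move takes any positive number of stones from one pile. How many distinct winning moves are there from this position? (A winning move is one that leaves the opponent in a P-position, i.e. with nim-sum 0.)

Bitwise XOR of the heap sizes:
  1001  (9)
  0101  (5)
  0001  (1)
  1101  (13)
  1010  (10)
  ----
  1010  (10)
The overall nim-sum is X = 10. A pile of size p has a winning move iff p XOR X < p (reduce it to p XOR X).
  9: 9 XOR 10 = 3 < 9 — winning move (to 3).
  5: 5 XOR 10 = 15 ≥ 5 — no move.
  1: 1 XOR 10 = 11 ≥ 1 — no move.
  13: 13 XOR 10 = 7 < 13 — winning move (to 7).
  10: 10 XOR 10 = 0 < 10 — winning move (to 0).
That gives 3 winning moves.

3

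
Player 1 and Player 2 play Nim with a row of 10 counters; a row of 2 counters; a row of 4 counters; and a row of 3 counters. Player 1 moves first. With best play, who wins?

In binary:
  1010  (10)
  0010  (2)
  0100  (4)
  0011  (3)
  ----
  1111  (15)
The nim-sum is 15 ≠ 0, so this is an N-position: the player to move can win; Player 1 has a winning move.

Player 1 wins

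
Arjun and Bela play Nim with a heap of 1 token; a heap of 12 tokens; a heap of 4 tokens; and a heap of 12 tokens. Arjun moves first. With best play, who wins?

Write each in binary and XOR column by column:
  0001  (1)
  1100  (12)
  0100  (4)
  1100  (12)
  ----
  0101  (5)
The nim-sum is 5 ≠ 0, so this is an N-position: the player to move can win; Arjun has a winning move.

Arjun wins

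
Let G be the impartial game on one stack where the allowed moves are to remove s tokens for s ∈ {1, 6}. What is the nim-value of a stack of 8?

1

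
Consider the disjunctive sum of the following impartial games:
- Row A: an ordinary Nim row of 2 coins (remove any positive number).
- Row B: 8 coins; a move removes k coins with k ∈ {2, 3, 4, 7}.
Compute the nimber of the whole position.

3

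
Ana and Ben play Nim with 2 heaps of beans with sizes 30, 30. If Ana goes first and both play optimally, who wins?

Compute the nim-sum pairwise:
30 XOR 30 = 0
The nim-sum is 0, so this is a P-position: the player to move is in a losing position under optimal play; Ana is about to move from it and so loses — Ben wins.

Ben wins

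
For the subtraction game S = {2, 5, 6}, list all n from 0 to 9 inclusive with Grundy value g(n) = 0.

0, 1, 4, 8

Compute g(0), g(1), … for moves {2, 5, 6}:
g(0) = mex{} = 0
g(1) = mex{} = 0
g(2) = mex{0} = 1
g(3) = mex{0} = 1
g(4) = mex{1} = 0
g(5) = mex{0,1} = 2
g(6) = mex{0} = 1
g(7) = mex{0,1,2} = 3
g(8) = mex{1} = 0
g(9) = mex{0,1,3} = 2
The P-positions (g = 0) in 0..9 are 0, 1, 4, 8.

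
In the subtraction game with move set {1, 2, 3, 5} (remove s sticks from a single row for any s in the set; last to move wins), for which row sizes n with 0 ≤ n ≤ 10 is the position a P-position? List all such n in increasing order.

0, 4, 8

Compute g(0), g(1), … for moves {1, 2, 3, 5}:
k:     0  1  2  3  4  5  6  7  8  9 10
g(k):  0  1  2  3  0  1  2  3  0  1  2
The P-positions (g = 0) in 0..10 are 0, 4, 8.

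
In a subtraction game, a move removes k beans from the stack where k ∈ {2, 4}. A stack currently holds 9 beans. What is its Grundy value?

Build the Grundy sequence with g(k) = mex{g(k−s) : s ∈ {2, 4}, s ≤ k}:
g(0) = mex{} = 0
g(1) = mex{} = 0
g(2) = mex{0} = 1
g(3) = mex{0} = 1
g(4) = mex{0,1} = 2
g(5) = mex{0,1} = 2
g(6) = mex{1,2} = 0
g(7) = mex{1,2} = 0
g(8) = mex{0,2} = 1
g(9) = mex{0,2} = 1
So g(9) = 1.

1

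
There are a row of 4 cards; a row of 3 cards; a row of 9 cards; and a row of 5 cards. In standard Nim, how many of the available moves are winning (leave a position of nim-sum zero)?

1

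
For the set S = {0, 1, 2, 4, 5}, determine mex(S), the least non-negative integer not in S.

The values 0, 1, 2 are all present; 3 is the first non-negative integer missing from the set.

3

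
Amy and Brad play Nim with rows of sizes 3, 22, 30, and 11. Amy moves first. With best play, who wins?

Brad wins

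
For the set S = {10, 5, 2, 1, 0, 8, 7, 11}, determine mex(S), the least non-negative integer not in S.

3

The values 0, 1, 2 are all present; 3 is the first non-negative integer missing from the set.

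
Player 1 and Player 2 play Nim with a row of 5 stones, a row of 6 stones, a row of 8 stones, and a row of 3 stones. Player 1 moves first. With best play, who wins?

Nim-sum: 5 ⊕ 6 ⊕ 8 ⊕ 3 = 8.
The nim-sum is 8 ≠ 0, so this is an N-position: the player to move can win; Player 1 has a winning move.

Player 1 wins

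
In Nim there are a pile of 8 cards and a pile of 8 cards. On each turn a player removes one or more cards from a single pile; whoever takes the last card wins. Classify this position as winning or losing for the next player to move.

Nim-sum: 8 XOR 8 = 0.
The nim-sum is 0, so this is a P-position: the player to move is in a losing position under optimal play.

Losing position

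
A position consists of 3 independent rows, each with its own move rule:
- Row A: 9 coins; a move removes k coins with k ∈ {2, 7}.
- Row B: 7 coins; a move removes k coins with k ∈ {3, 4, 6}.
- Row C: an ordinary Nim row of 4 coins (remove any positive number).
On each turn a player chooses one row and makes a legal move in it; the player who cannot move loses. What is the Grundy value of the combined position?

6

Build the Grundy sequence for row A with g(k) = mex{g(k−s) : s ∈ {2, 7}, s ≤ k}:
g(0) = mex{} = 0
g(1) = mex{} = 0
g(2) = mex{0} = 1
g(3) = mex{0} = 1
g(4) = mex{1} = 0
g(5) = mex{1} = 0
g(6) = mex{0} = 1
g(7) = mex{0} = 1
g(8) = mex{0,1} = 2
g(9) = mex{1} = 0
So g(9) = 0.
For row B, compute g(0), g(1), … with moves {3, 4, 6}:
k:     0  1  2  3  4  5  6  7
g(k):  0  0  0  1  1  1  2  2
So g(7) = 2.
Row C is a plain Nim row of size 4, so its Grundy value is 4.
The value of a disjunctive sum is the nim-sum of the parts.
Combined value = 0 ⊕ 2 ⊕ 4 = 6.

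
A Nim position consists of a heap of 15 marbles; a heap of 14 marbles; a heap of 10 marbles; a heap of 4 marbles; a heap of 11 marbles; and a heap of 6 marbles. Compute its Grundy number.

2

Nim-sum: 15 ⊕ 14 ⊕ 10 ⊕ 4 ⊕ 11 ⊕ 6 = 2.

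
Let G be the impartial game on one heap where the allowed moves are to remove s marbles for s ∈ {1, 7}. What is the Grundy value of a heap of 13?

1

Grundy values for subtraction set {1, 7}:
k:     0  1  2  3  4  5  6  7  8  9 10 11 12 13
g(k):  0  1  0  1  0  1  0  1  0  1  0  1  0  1
So g(13) = 1.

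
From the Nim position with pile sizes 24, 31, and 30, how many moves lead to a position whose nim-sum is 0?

Bitwise XOR of the heap sizes:
  11000  (24)
  11111  (31)
  11110  (30)
  -----
  11001  (25)
The overall nim-sum is X = 25. A pile of size p has a winning move iff p XOR X < p (reduce it to p XOR X).
  24: 24 XOR 25 = 1 < 24 — winning move (to 1).
  31: 31 XOR 25 = 6 < 31 — winning move (to 6).
  30: 30 XOR 25 = 7 < 30 — winning move (to 7).
That gives 3 winning moves.

3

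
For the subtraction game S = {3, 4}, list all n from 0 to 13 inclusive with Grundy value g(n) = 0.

0, 1, 2, 7, 8, 9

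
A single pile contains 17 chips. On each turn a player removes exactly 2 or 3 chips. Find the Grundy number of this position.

Grundy values for subtraction set {2, 3}:
k:     0  1  2  3  4  5  6  7  8  9 10 11 12 13 14 15 16 17
g(k):  0  0  1  1  2  0  0  1  1  2  0  0  1  1  2  0  0  1
So g(17) = 1.

1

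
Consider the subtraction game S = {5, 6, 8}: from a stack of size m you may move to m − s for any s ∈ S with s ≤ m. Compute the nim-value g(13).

Compute g(0), g(1), … for moves {5, 6, 8}:
g(0) = mex{} = 0
g(1) = mex{} = 0
g(2) = mex{} = 0
g(3) = mex{} = 0
g(4) = mex{} = 0
g(5) = mex{0} = 1
g(6) = mex{0} = 1
g(7) = mex{0} = 1
g(8) = mex{0} = 1
g(9) = mex{0} = 1
g(10) = mex{0,1} = 2
g(11) = mex{0,1} = 2
g(12) = mex{0,1} = 2
g(13) = mex{1} = 0
So g(13) = 0.

0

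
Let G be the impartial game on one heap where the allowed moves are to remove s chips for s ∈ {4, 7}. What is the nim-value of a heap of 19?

2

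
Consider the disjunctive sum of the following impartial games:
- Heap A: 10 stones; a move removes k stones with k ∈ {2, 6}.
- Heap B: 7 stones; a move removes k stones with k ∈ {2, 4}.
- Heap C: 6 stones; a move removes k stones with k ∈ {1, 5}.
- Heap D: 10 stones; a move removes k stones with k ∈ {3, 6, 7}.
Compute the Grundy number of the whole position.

Build the Grundy sequence for heap A with g(k) = mex{g(k−s) : s ∈ {2, 6}, s ≤ k}:
k:     0  1  2  3  4  5  6  7  8  9 10
g(k):  0  0  1  1  0  0  1  1  0  0  1
So g(10) = 1.
Build the Grundy sequence for heap B with g(k) = mex{g(k−s) : s ∈ {2, 4}, s ≤ k}:
k:     0  1  2  3  4  5  6  7
g(k):  0  0  1  1  2  2  0  0
So g(7) = 0.
Grundy values for heap C (subtraction set {1, 5}):
g(0) = mex{} = 0
g(1) = mex{0} = 1
g(2) = mex{1} = 0
g(3) = mex{0} = 1
g(4) = mex{1} = 0
g(5) = mex{0} = 1
g(6) = mex{1} = 0
So g(6) = 0.
Grundy values for heap D (subtraction set {3, 6, 7}):
k:     0  1  2  3  4  5  6  7  8  9 10
g(k):  0  0  0  1  1  1  2  2  2  3  0
So g(10) = 0.
By the Sprague-Grundy theorem, the Grundy value of a sum of independent games is the XOR of the component values.
Combined value = 1 XOR 0 XOR 0 XOR 0 = 1.

1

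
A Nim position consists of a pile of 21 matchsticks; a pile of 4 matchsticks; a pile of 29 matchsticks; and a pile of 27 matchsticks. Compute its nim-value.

Compute the nim-sum pairwise:
21 ^ 4 = 17
17 ^ 29 = 12
12 ^ 27 = 23

23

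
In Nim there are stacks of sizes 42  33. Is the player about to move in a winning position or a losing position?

Compute the nim-sum pairwise:
42 XOR 33 = 11
The nim-sum is 11 ≠ 0, so this is an N-position: the player to move can win.

Winning position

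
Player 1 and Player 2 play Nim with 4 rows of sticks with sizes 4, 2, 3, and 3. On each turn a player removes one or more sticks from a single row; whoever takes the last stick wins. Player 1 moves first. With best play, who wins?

Compute the nim-sum pairwise:
4 XOR 2 = 6
6 XOR 3 = 5
5 XOR 3 = 6
The nim-sum is 6 ≠ 0, so this is an N-position: the player to move can win; Player 1 has a winning move.

Player 1 wins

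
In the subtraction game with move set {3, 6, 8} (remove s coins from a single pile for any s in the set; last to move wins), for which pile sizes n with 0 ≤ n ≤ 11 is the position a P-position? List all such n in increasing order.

0, 1, 2, 11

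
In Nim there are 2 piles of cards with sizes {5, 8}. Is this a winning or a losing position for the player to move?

Winning position

Nim-sum: 5 ⊕ 8 = 13.
The nim-sum is 13 ≠ 0, so this is an N-position: the player to move can win.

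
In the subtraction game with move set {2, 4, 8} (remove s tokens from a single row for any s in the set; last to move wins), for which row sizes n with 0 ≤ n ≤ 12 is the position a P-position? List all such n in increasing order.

0, 1, 6, 7, 12

Grundy values for subtraction set {2, 4, 8}:
k:     0  1  2  3  4  5  6  7  8  9 10 11 12
g(k):  0  0  1  1  2  2  0  0  1  1  2  2  0
The P-positions (g = 0) in 0..12 are 0, 1, 6, 7, 12.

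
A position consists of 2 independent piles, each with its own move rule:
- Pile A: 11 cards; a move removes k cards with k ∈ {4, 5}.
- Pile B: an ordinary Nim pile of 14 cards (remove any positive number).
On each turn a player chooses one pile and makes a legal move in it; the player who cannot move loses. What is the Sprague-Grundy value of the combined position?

14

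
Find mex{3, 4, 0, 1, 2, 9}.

The values 0, 1, 2, 3, 4 are all present; 5 is the first non-negative integer missing from the set.

5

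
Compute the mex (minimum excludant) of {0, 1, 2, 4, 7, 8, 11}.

3

The values 0, 1, 2 are all present; 3 is the first non-negative integer missing from the set.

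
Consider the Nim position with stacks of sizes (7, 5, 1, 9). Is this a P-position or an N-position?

In binary:
  0111  (7)
  0101  (5)
  0001  (1)
  1001  (9)
  ----
  1010  (10)
The nim-sum is 10 ≠ 0, so this is an N-position: the player to move can win.

N-position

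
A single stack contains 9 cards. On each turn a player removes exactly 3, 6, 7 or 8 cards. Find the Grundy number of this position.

Compute g(0), g(1), … for moves {3, 6, 7, 8}:
g(0) = mex{} = 0
g(1) = mex{} = 0
g(2) = mex{} = 0
g(3) = mex{0} = 1
g(4) = mex{0} = 1
g(5) = mex{0} = 1
g(6) = mex{0,1} = 2
g(7) = mex{0,1} = 2
g(8) = mex{0,1} = 2
g(9) = mex{0,1,2} = 3
So g(9) = 3.

3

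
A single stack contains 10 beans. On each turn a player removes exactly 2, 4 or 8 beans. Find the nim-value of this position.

2

Grundy values for subtraction set {2, 4, 8}:
g(0) = mex{} = 0
g(1) = mex{} = 0
g(2) = mex{0} = 1
g(3) = mex{0} = 1
g(4) = mex{0,1} = 2
g(5) = mex{0,1} = 2
g(6) = mex{1,2} = 0
g(7) = mex{1,2} = 0
g(8) = mex{0,2} = 1
g(9) = mex{0,2} = 1
g(10) = mex{0,1} = 2
So g(10) = 2.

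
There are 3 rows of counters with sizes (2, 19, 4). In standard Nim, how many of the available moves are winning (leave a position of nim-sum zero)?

Nim-sum: 2 ⊕ 19 ⊕ 4 = 21.
The overall nim-sum is X = 21. A row of size p has a winning move iff p XOR X < p (reduce it to p XOR X).
  2: 2 XOR 21 = 23 ≥ 2 — no move.
  19: 19 XOR 21 = 6 < 19 — winning move (to 6).
  4: 4 XOR 21 = 17 ≥ 4 — no move.
That gives 1 winning move.

1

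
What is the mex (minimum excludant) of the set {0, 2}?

0 is in the set but 1 is not, so the mex is 1.

1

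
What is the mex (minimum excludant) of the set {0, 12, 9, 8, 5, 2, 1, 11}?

3

The values 0, 1, 2 are all present; 3 is the first non-negative integer missing from the set.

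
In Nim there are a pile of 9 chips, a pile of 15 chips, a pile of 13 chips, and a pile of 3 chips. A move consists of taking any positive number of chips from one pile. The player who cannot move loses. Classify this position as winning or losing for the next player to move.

Compute the nim-sum pairwise:
9 ⊕ 15 = 6
6 ⊕ 13 = 11
11 ⊕ 3 = 8
The nim-sum is 8 ≠ 0, so this is an N-position: the player to move can win.

Winning position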